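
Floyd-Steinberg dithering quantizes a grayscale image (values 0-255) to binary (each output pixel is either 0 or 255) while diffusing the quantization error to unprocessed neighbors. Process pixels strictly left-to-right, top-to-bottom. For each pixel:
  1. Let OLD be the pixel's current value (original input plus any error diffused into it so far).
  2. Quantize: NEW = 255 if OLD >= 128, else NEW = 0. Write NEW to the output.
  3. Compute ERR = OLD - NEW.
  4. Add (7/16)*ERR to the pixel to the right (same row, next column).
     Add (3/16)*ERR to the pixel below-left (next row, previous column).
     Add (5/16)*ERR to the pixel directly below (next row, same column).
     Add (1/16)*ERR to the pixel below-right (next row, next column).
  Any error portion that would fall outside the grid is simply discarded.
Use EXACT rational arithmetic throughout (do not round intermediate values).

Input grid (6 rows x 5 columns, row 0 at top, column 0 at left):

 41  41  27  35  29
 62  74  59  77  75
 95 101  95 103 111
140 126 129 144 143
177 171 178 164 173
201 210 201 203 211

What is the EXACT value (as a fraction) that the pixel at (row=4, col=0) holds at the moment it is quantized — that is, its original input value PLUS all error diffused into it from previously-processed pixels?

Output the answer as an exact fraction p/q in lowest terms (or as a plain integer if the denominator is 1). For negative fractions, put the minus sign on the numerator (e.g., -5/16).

(0,0): OLD=41 → NEW=0, ERR=41
(0,1): OLD=943/16 → NEW=0, ERR=943/16
(0,2): OLD=13513/256 → NEW=0, ERR=13513/256
(0,3): OLD=237951/4096 → NEW=0, ERR=237951/4096
(0,4): OLD=3566201/65536 → NEW=0, ERR=3566201/65536
(1,0): OLD=21981/256 → NEW=0, ERR=21981/256
(1,1): OLD=291723/2048 → NEW=255, ERR=-230517/2048
(1,2): OLD=2675687/65536 → NEW=0, ERR=2675687/65536
(1,3): OLD=33166043/262144 → NEW=0, ERR=33166043/262144
(1,4): OLD=633287985/4194304 → NEW=255, ERR=-436259535/4194304
(2,0): OLD=3300649/32768 → NEW=0, ERR=3300649/32768
(2,1): OLD=128886739/1048576 → NEW=0, ERR=128886739/1048576
(2,2): OLD=2990065465/16777216 → NEW=255, ERR=-1288124615/16777216
(2,3): OLD=24694974875/268435456 → NEW=0, ERR=24694974875/268435456
(2,4): OLD=543965170813/4294967296 → NEW=0, ERR=543965170813/4294967296
(3,0): OLD=3263574297/16777216 → NEW=255, ERR=-1014615783/16777216
(3,1): OLD=17428527269/134217728 → NEW=255, ERR=-16796993371/134217728
(3,2): OLD=322922834599/4294967296 → NEW=0, ERR=322922834599/4294967296
(3,3): OLD=1929224761647/8589934592 → NEW=255, ERR=-261208559313/8589934592
(3,4): OLD=24055201335435/137438953472 → NEW=255, ERR=-10991731799925/137438953472
(4,0): OLD=289128994263/2147483648 → NEW=255, ERR=-258479335977/2147483648
Target (4,0): original=177, with diffused error = 289128994263/2147483648

Answer: 289128994263/2147483648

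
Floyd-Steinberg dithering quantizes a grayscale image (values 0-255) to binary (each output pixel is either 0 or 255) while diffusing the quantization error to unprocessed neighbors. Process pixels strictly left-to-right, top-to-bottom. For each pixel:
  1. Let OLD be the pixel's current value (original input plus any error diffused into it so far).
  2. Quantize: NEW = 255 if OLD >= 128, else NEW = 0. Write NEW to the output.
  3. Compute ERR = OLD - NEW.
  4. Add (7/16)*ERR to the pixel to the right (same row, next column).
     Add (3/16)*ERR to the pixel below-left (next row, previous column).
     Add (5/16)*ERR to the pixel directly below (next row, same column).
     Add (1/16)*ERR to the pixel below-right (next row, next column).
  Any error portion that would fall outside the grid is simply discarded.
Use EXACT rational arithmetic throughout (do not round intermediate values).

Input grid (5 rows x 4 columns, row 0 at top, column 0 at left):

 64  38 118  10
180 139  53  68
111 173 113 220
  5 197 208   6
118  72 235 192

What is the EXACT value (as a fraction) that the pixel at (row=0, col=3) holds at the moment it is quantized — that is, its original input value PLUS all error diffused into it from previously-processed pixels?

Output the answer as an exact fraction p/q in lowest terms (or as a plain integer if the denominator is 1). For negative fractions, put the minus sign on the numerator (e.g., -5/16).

Answer: -4775/128

Derivation:
(0,0): OLD=64 → NEW=0, ERR=64
(0,1): OLD=66 → NEW=0, ERR=66
(0,2): OLD=1175/8 → NEW=255, ERR=-865/8
(0,3): OLD=-4775/128 → NEW=0, ERR=-4775/128
Target (0,3): original=10, with diffused error = -4775/128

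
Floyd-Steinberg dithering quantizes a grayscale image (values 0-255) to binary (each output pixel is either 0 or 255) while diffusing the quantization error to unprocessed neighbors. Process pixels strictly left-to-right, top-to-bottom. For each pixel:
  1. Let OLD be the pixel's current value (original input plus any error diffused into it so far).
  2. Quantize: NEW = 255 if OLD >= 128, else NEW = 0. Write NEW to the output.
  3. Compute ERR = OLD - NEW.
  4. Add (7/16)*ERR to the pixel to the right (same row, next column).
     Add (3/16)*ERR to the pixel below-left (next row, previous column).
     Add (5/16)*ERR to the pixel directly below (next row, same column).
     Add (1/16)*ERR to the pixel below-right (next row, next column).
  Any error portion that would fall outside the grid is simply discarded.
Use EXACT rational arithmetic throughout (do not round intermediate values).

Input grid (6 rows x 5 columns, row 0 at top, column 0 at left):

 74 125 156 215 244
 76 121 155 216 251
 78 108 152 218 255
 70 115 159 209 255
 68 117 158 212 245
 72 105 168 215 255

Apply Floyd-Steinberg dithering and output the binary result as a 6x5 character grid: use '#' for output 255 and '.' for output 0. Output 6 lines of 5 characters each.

(0,0): OLD=74 → NEW=0, ERR=74
(0,1): OLD=1259/8 → NEW=255, ERR=-781/8
(0,2): OLD=14501/128 → NEW=0, ERR=14501/128
(0,3): OLD=541827/2048 → NEW=255, ERR=19587/2048
(0,4): OLD=8132501/32768 → NEW=255, ERR=-223339/32768
(1,0): OLD=10345/128 → NEW=0, ERR=10345/128
(1,1): OLD=155359/1024 → NEW=255, ERR=-105761/1024
(1,2): OLD=4617291/32768 → NEW=255, ERR=-3738549/32768
(1,3): OLD=22921391/131072 → NEW=255, ERR=-10501969/131072
(1,4): OLD=449658157/2097152 → NEW=255, ERR=-85115603/2097152
(2,0): OLD=1374469/16384 → NEW=0, ERR=1374469/16384
(2,1): OLD=50376583/524288 → NEW=0, ERR=50376583/524288
(2,2): OLD=1148447317/8388608 → NEW=255, ERR=-990647723/8388608
(2,3): OLD=16985844783/134217728 → NEW=0, ERR=16985844783/134217728
(2,4): OLD=628518234505/2147483648 → NEW=255, ERR=80909904265/2147483648
(3,0): OLD=958247349/8388608 → NEW=0, ERR=958247349/8388608
(3,1): OLD=11952340881/67108864 → NEW=255, ERR=-5160419439/67108864
(3,2): OLD=253806149643/2147483648 → NEW=0, ERR=253806149643/2147483648
(3,3): OLD=1288227480595/4294967296 → NEW=255, ERR=193010820115/4294967296
(3,4): OLD=20227188384191/68719476736 → NEW=255, ERR=2703721816511/68719476736
(4,0): OLD=95863079675/1073741824 → NEW=0, ERR=95863079675/1073741824
(4,1): OLD=5543235164539/34359738368 → NEW=255, ERR=-3218498119301/34359738368
(4,2): OLD=86626548660629/549755813888 → NEW=255, ERR=-53561183880811/549755813888
(4,3): OLD=1743234056320891/8796093022208 → NEW=255, ERR=-499769664342149/8796093022208
(4,4): OLD=33107965118822877/140737488355328 → NEW=255, ERR=-2780094411785763/140737488355328
(5,0): OLD=45265016990033/549755813888 → NEW=0, ERR=45265016990033/549755813888
(5,1): OLD=435681690934579/4398046511104 → NEW=0, ERR=435681690934579/4398046511104
(5,2): OLD=23135302494746827/140737488355328 → NEW=255, ERR=-12752757035861813/140737488355328
(5,3): OLD=83208535308769701/562949953421312 → NEW=255, ERR=-60343702813664859/562949953421312
(5,4): OLD=1786842743509686151/9007199254740992 → NEW=255, ERR=-509993066449266809/9007199254740992
Row 0: .#.##
Row 1: .####
Row 2: ..#.#
Row 3: .#.##
Row 4: .####
Row 5: ..###

Answer: .#.##
.####
..#.#
.#.##
.####
..###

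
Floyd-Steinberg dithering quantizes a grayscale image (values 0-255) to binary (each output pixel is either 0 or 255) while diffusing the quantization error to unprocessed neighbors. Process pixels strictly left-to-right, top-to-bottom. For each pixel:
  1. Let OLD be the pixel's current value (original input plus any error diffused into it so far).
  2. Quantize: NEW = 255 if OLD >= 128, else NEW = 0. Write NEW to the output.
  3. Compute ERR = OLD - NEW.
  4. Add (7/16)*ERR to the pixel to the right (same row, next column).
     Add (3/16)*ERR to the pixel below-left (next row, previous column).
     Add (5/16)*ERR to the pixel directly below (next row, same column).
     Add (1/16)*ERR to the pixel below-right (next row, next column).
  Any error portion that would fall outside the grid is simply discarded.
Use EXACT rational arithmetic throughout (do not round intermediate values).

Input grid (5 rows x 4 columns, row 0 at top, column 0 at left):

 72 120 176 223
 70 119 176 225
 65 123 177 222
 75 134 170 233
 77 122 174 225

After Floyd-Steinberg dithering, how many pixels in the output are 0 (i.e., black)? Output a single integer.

(0,0): OLD=72 → NEW=0, ERR=72
(0,1): OLD=303/2 → NEW=255, ERR=-207/2
(0,2): OLD=4183/32 → NEW=255, ERR=-3977/32
(0,3): OLD=86337/512 → NEW=255, ERR=-44223/512
(1,0): OLD=2339/32 → NEW=0, ERR=2339/32
(1,1): OLD=25557/256 → NEW=0, ERR=25557/256
(1,2): OLD=1295769/8192 → NEW=255, ERR=-793191/8192
(1,3): OLD=19382911/131072 → NEW=255, ERR=-14040449/131072
(2,0): OLD=436471/4096 → NEW=0, ERR=436471/4096
(2,1): OLD=24540781/131072 → NEW=255, ERR=-8882579/131072
(2,2): OLD=27065801/262144 → NEW=0, ERR=27065801/262144
(2,3): OLD=954809493/4194304 → NEW=255, ERR=-114738027/4194304
(3,0): OLD=200474023/2097152 → NEW=0, ERR=200474023/2097152
(3,1): OLD=6062058105/33554432 → NEW=255, ERR=-2494322055/33554432
(3,2): OLD=86102260423/536870912 → NEW=255, ERR=-50799822137/536870912
(3,3): OLD=1627854428145/8589934592 → NEW=255, ERR=-562578892815/8589934592
(4,0): OLD=49894015899/536870912 → NEW=0, ERR=49894015899/536870912
(4,1): OLD=548303125297/4294967296 → NEW=0, ERR=548303125297/4294967296
(4,2): OLD=25200352762801/137438953472 → NEW=255, ERR=-9846580372559/137438953472
(4,3): OLD=367843103999015/2199023255552 → NEW=255, ERR=-192907826166745/2199023255552
Output grid:
  Row 0: .###  (1 black, running=1)
  Row 1: ..##  (2 black, running=3)
  Row 2: .#.#  (2 black, running=5)
  Row 3: .###  (1 black, running=6)
  Row 4: ..##  (2 black, running=8)

Answer: 8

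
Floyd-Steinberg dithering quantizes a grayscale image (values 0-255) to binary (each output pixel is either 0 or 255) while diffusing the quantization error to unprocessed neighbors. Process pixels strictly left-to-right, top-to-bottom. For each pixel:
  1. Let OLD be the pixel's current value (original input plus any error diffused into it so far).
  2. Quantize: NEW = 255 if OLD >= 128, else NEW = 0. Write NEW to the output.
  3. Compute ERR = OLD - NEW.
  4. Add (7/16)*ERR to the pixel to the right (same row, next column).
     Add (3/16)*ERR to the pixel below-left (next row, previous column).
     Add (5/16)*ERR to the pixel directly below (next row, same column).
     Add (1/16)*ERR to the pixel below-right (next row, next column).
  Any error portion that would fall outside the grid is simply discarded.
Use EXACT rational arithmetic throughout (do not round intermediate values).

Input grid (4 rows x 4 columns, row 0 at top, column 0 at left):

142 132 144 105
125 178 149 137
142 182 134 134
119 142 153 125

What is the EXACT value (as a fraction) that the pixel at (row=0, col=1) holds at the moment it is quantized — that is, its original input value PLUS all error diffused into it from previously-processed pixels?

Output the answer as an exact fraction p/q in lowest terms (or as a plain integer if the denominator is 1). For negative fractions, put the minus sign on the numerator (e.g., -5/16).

(0,0): OLD=142 → NEW=255, ERR=-113
(0,1): OLD=1321/16 → NEW=0, ERR=1321/16
Target (0,1): original=132, with diffused error = 1321/16

Answer: 1321/16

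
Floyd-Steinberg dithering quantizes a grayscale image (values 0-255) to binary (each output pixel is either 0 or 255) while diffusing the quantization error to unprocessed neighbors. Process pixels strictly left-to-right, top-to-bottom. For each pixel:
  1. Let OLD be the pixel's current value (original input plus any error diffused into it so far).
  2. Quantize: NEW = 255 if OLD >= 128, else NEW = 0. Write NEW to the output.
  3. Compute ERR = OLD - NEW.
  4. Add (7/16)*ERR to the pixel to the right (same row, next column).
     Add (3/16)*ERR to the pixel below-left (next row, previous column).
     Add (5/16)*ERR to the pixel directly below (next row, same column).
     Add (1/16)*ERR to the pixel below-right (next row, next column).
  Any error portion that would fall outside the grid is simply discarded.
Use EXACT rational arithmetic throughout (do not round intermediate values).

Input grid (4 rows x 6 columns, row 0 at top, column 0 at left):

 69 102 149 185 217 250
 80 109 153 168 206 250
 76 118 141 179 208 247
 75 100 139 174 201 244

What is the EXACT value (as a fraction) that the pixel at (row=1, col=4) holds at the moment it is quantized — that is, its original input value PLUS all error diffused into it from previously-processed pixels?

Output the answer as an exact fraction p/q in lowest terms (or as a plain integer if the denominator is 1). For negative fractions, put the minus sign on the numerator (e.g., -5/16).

(0,0): OLD=69 → NEW=0, ERR=69
(0,1): OLD=2115/16 → NEW=255, ERR=-1965/16
(0,2): OLD=24389/256 → NEW=0, ERR=24389/256
(0,3): OLD=928483/4096 → NEW=255, ERR=-115997/4096
(0,4): OLD=13409333/65536 → NEW=255, ERR=-3302347/65536
(0,5): OLD=239027571/1048576 → NEW=255, ERR=-28359309/1048576
(1,0): OLD=20105/256 → NEW=0, ERR=20105/256
(1,1): OLD=260415/2048 → NEW=0, ERR=260415/2048
(1,2): OLD=14772907/65536 → NEW=255, ERR=-1938773/65536
(1,3): OLD=37411535/262144 → NEW=255, ERR=-29435185/262144
(1,4): OLD=2252960397/16777216 → NEW=255, ERR=-2025229683/16777216
Target (1,4): original=206, with diffused error = 2252960397/16777216

Answer: 2252960397/16777216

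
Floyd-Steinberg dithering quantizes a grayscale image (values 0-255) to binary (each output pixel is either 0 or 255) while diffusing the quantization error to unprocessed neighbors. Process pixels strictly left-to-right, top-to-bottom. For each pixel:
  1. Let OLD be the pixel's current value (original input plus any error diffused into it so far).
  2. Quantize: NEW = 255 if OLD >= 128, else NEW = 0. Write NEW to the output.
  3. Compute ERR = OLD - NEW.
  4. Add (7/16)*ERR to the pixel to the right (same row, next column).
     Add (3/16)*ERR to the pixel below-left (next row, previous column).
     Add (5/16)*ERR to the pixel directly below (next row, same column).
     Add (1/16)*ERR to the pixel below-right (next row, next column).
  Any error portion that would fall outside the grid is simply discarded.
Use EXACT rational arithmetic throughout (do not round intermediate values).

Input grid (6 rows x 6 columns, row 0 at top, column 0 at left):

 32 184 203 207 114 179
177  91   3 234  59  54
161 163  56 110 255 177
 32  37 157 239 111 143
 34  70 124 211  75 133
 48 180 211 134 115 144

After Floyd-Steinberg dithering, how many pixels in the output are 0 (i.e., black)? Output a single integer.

(0,0): OLD=32 → NEW=0, ERR=32
(0,1): OLD=198 → NEW=255, ERR=-57
(0,2): OLD=2849/16 → NEW=255, ERR=-1231/16
(0,3): OLD=44375/256 → NEW=255, ERR=-20905/256
(0,4): OLD=320609/4096 → NEW=0, ERR=320609/4096
(0,5): OLD=13975207/65536 → NEW=255, ERR=-2736473/65536
(1,0): OLD=2821/16 → NEW=255, ERR=-1259/16
(1,1): OLD=3371/128 → NEW=0, ERR=3371/128
(1,2): OLD=-116305/4096 → NEW=0, ERR=-116305/4096
(1,3): OLD=3373895/16384 → NEW=255, ERR=-804025/16384
(1,4): OLD=51440905/1048576 → NEW=0, ERR=51440905/1048576
(1,5): OLD=1129214063/16777216 → NEW=0, ERR=1129214063/16777216
(2,0): OLD=289481/2048 → NEW=255, ERR=-232759/2048
(2,1): OLD=7291883/65536 → NEW=0, ERR=7291883/65536
(2,2): OLD=92536689/1048576 → NEW=0, ERR=92536689/1048576
(2,3): OLD=1180255609/8388608 → NEW=255, ERR=-958839431/8388608
(2,4): OLD=61706882235/268435456 → NEW=255, ERR=-6744159045/268435456
(2,5): OLD=816506094797/4294967296 → NEW=255, ERR=-278710565683/4294967296
(3,0): OLD=18188641/1048576 → NEW=0, ERR=18188641/1048576
(3,1): OLD=744932789/8388608 → NEW=0, ERR=744932789/8388608
(3,2): OLD=14022511555/67108864 → NEW=255, ERR=-3090248765/67108864
(3,3): OLD=790012824613/4294967296 → NEW=255, ERR=-305203835867/4294967296
(3,4): OLD=1812422428653/34359738368 → NEW=0, ERR=1812422428653/34359738368
(3,5): OLD=79290363401475/549755813888 → NEW=255, ERR=-60897369139965/549755813888
(4,0): OLD=7525746759/134217728 → NEW=0, ERR=7525746759/134217728
(4,1): OLD=246385359251/2147483648 → NEW=0, ERR=246385359251/2147483648
(4,2): OLD=10447524620345/68719476736 → NEW=255, ERR=-7075941947335/68719476736
(4,3): OLD=165759172796589/1099511627776 → NEW=255, ERR=-114616292286291/1099511627776
(4,4): OLD=363571099089901/17592186044416 → NEW=0, ERR=363571099089901/17592186044416
(4,5): OLD=31165550817222491/281474976710656 → NEW=0, ERR=31165550817222491/281474976710656
(5,0): OLD=2990483260137/34359738368 → NEW=0, ERR=2990483260137/34359738368
(5,1): OLD=261825872620361/1099511627776 → NEW=255, ERR=-18549592462519/1099511627776
(5,2): OLD=1399164589712491/8796093022208 → NEW=255, ERR=-843839130950549/8796093022208
(5,3): OLD=16013867821768881/281474976710656 → NEW=0, ERR=16013867821768881/281474976710656
(5,4): OLD=90406450181694783/562949953421312 → NEW=255, ERR=-53145787940739777/562949953421312
(5,5): OLD=1248305960440626151/9007199254740992 → NEW=255, ERR=-1048529849518326809/9007199254740992
Output grid:
  Row 0: .###.#  (2 black, running=2)
  Row 1: #..#..  (4 black, running=6)
  Row 2: #..###  (2 black, running=8)
  Row 3: ..##.#  (3 black, running=11)
  Row 4: ..##..  (4 black, running=15)
  Row 5: .##.##  (2 black, running=17)

Answer: 17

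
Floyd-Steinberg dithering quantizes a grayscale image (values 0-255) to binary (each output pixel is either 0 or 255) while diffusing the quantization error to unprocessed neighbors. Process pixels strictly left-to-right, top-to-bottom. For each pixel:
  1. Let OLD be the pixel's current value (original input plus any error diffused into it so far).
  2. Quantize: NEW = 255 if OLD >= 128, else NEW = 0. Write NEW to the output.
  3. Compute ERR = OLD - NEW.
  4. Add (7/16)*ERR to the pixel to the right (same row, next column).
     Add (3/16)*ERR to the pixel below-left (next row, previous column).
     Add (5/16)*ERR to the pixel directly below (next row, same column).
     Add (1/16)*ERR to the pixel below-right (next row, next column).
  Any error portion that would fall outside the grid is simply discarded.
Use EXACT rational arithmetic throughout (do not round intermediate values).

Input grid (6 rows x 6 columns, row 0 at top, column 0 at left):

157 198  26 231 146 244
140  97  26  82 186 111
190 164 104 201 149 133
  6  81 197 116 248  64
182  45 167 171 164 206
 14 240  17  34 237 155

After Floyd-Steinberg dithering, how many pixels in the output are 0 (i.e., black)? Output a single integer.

(0,0): OLD=157 → NEW=255, ERR=-98
(0,1): OLD=1241/8 → NEW=255, ERR=-799/8
(0,2): OLD=-2265/128 → NEW=0, ERR=-2265/128
(0,3): OLD=457233/2048 → NEW=255, ERR=-65007/2048
(0,4): OLD=4329079/32768 → NEW=255, ERR=-4026761/32768
(0,5): OLD=99738945/524288 → NEW=255, ERR=-33954495/524288
(1,0): OLD=11603/128 → NEW=0, ERR=11603/128
(1,1): OLD=98309/1024 → NEW=0, ERR=98309/1024
(1,2): OLD=1647529/32768 → NEW=0, ERR=1647529/32768
(1,3): OLD=9165909/131072 → NEW=0, ERR=9165909/131072
(1,4): OLD=1376280383/8388608 → NEW=255, ERR=-762814657/8388608
(1,5): OLD=5811254793/134217728 → NEW=0, ERR=5811254793/134217728
(2,0): OLD=3872007/16384 → NEW=255, ERR=-305913/16384
(2,1): OLD=105342845/524288 → NEW=255, ERR=-28350595/524288
(2,2): OLD=966088503/8388608 → NEW=0, ERR=966088503/8388608
(2,3): OLD=17403398591/67108864 → NEW=255, ERR=290638271/67108864
(2,4): OLD=289838481981/2147483648 → NEW=255, ERR=-257769848259/2147483648
(2,5): OLD=3035076096379/34359738368 → NEW=0, ERR=3035076096379/34359738368
(3,0): OLD=-83666217/8388608 → NEW=0, ERR=-83666217/8388608
(3,1): OLD=5379781451/67108864 → NEW=0, ERR=5379781451/67108864
(3,2): OLD=142536094129/536870912 → NEW=255, ERR=5634011569/536870912
(3,3): OLD=3663993209971/34359738368 → NEW=0, ERR=3663993209971/34359738368
(3,4): OLD=75309920768595/274877906944 → NEW=255, ERR=5216054497875/274877906944
(3,5): OLD=406395861473789/4398046511104 → NEW=0, ERR=406395861473789/4398046511104
(4,0): OLD=208213707641/1073741824 → NEW=255, ERR=-65590457479/1073741824
(4,1): OLD=767438220645/17179869184 → NEW=0, ERR=767438220645/17179869184
(4,2): OLD=118102667443231/549755813888 → NEW=255, ERR=-22085065098209/549755813888
(4,3): OLD=1679721462741691/8796093022208 → NEW=255, ERR=-563282257921349/8796093022208
(4,4): OLD=23348898435079659/140737488355328 → NEW=255, ERR=-12539161095528981/140737488355328
(4,5): OLD=443790591689176461/2251799813685248 → NEW=255, ERR=-130418360800561779/2251799813685248
(5,0): OLD=903368760831/274877906944 → NEW=0, ERR=903368760831/274877906944
(5,1): OLD=2146662093760879/8796093022208 → NEW=255, ERR=-96341626902161/8796093022208
(5,2): OLD=-672788849462539/70368744177664 → NEW=0, ERR=-672788849462539/70368744177664
(5,3): OLD=-21191690812613481/2251799813685248 → NEW=0, ERR=-21191690812613481/2251799813685248
(5,4): OLD=856486853716787111/4503599627370496 → NEW=255, ERR=-291931051262689369/4503599627370496
(5,5): OLD=7419972953977459315/72057594037927936 → NEW=0, ERR=7419972953977459315/72057594037927936
Output grid:
  Row 0: ##.###  (1 black, running=1)
  Row 1: ....#.  (5 black, running=6)
  Row 2: ##.##.  (2 black, running=8)
  Row 3: ..#.#.  (4 black, running=12)
  Row 4: #.####  (1 black, running=13)
  Row 5: .#..#.  (4 black, running=17)

Answer: 17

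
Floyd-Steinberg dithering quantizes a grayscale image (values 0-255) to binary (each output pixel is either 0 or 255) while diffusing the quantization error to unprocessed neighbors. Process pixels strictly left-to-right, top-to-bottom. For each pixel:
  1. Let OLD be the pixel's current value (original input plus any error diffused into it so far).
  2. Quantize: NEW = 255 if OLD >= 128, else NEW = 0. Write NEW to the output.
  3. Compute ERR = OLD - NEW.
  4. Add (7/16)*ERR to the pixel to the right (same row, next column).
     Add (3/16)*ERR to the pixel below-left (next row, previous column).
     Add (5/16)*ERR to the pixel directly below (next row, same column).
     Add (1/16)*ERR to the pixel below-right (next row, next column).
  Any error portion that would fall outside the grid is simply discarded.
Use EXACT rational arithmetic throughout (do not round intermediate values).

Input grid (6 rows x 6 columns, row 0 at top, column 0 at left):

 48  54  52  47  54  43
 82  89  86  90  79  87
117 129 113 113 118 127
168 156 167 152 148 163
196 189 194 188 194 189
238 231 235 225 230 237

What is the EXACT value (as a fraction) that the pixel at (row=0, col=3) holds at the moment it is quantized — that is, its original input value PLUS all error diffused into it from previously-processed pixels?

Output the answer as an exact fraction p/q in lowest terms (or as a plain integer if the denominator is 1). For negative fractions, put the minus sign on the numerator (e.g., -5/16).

Answer: 21531/256

Derivation:
(0,0): OLD=48 → NEW=0, ERR=48
(0,1): OLD=75 → NEW=0, ERR=75
(0,2): OLD=1357/16 → NEW=0, ERR=1357/16
(0,3): OLD=21531/256 → NEW=0, ERR=21531/256
Target (0,3): original=47, with diffused error = 21531/256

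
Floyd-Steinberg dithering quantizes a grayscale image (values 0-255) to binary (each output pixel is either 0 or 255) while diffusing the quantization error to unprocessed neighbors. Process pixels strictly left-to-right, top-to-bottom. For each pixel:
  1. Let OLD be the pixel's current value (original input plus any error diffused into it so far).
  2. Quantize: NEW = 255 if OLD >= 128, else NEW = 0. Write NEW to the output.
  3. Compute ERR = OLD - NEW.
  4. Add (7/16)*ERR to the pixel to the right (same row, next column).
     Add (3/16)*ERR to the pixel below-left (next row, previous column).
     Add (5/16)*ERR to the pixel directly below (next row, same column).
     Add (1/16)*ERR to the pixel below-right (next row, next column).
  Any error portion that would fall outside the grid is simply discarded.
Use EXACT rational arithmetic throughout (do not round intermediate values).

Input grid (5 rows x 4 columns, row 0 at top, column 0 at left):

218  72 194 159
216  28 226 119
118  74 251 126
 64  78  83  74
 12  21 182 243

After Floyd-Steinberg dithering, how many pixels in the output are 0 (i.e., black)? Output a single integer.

Answer: 10

Derivation:
(0,0): OLD=218 → NEW=255, ERR=-37
(0,1): OLD=893/16 → NEW=0, ERR=893/16
(0,2): OLD=55915/256 → NEW=255, ERR=-9365/256
(0,3): OLD=585709/4096 → NEW=255, ERR=-458771/4096
(1,0): OLD=55015/256 → NEW=255, ERR=-10265/256
(1,1): OLD=38353/2048 → NEW=0, ERR=38353/2048
(1,2): OLD=13451173/65536 → NEW=255, ERR=-3260507/65536
(1,3): OLD=62857875/1048576 → NEW=0, ERR=62857875/1048576
(2,0): OLD=3571083/32768 → NEW=0, ERR=3571083/32768
(2,1): OLD=121316905/1048576 → NEW=0, ERR=121316905/1048576
(2,2): OLD=625958669/2097152 → NEW=255, ERR=91184909/2097152
(2,3): OLD=5390395321/33554432 → NEW=255, ERR=-3165984839/33554432
(3,0): OLD=2009065819/16777216 → NEW=0, ERR=2009065819/16777216
(3,1): OLD=48723611013/268435456 → NEW=255, ERR=-19727430267/268435456
(3,2): OLD=231822107003/4294967296 → NEW=0, ERR=231822107003/4294967296
(3,3): OLD=4868512424157/68719476736 → NEW=0, ERR=4868512424157/68719476736
(4,0): OLD=153082582271/4294967296 → NEW=0, ERR=153082582271/4294967296
(4,1): OLD=1073139918333/34359738368 → NEW=0, ERR=1073139918333/34359738368
(4,2): OLD=243236158796253/1099511627776 → NEW=255, ERR=-37139306286627/1099511627776
(4,3): OLD=4463753518112027/17592186044416 → NEW=255, ERR=-22253923214053/17592186044416
Output grid:
  Row 0: #.##  (1 black, running=1)
  Row 1: #.#.  (2 black, running=3)
  Row 2: ..##  (2 black, running=5)
  Row 3: .#..  (3 black, running=8)
  Row 4: ..##  (2 black, running=10)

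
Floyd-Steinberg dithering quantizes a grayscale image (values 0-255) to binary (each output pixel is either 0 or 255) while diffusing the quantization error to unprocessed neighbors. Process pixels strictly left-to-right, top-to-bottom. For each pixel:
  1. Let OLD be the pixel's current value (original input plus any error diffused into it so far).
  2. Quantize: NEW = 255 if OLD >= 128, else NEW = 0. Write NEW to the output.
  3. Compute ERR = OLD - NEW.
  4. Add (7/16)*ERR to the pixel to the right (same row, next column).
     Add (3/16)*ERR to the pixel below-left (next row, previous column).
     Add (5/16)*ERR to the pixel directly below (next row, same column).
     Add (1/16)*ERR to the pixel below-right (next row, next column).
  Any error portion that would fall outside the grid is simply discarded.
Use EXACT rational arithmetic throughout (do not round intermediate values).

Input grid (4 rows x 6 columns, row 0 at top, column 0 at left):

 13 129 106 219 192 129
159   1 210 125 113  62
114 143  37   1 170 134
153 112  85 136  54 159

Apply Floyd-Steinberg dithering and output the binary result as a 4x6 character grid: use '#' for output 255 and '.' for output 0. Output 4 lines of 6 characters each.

(0,0): OLD=13 → NEW=0, ERR=13
(0,1): OLD=2155/16 → NEW=255, ERR=-1925/16
(0,2): OLD=13661/256 → NEW=0, ERR=13661/256
(0,3): OLD=992651/4096 → NEW=255, ERR=-51829/4096
(0,4): OLD=12220109/65536 → NEW=255, ERR=-4491571/65536
(0,5): OLD=103825307/1048576 → NEW=0, ERR=103825307/1048576
(1,0): OLD=35969/256 → NEW=255, ERR=-29311/256
(1,1): OLD=-155385/2048 → NEW=0, ERR=-155385/2048
(1,2): OLD=12031763/65536 → NEW=255, ERR=-4679917/65536
(1,3): OLD=21047191/262144 → NEW=0, ERR=21047191/262144
(1,4): OLD=2424028773/16777216 → NEW=255, ERR=-1854161307/16777216
(1,5): OLD=10820051507/268435456 → NEW=0, ERR=10820051507/268435456
(2,0): OLD=2096957/32768 → NEW=0, ERR=2096957/32768
(2,1): OLD=132898799/1048576 → NEW=0, ERR=132898799/1048576
(2,2): OLD=1349664397/16777216 → NEW=0, ERR=1349664397/16777216
(2,3): OLD=4845322341/134217728 → NEW=0, ERR=4845322341/134217728
(2,4): OLD=703658526639/4294967296 → NEW=255, ERR=-391558133841/4294967296
(2,5): OLD=6858441771705/68719476736 → NEW=0, ERR=6858441771705/68719476736
(3,0): OLD=3301123565/16777216 → NEW=255, ERR=-977066515/16777216
(3,1): OLD=19489922281/134217728 → NEW=255, ERR=-14735598359/134217728
(3,2): OLD=82460255371/1073741824 → NEW=0, ERR=82460255371/1073741824
(3,3): OLD=11600827245153/68719476736 → NEW=255, ERR=-5922639322527/68719476736
(3,4): OLD=4823316144321/549755813888 → NEW=0, ERR=4823316144321/549755813888
(3,5): OLD=1656560233277871/8796093022208 → NEW=255, ERR=-586443487385169/8796093022208
Row 0: .#.##.
Row 1: #.#.#.
Row 2: ....#.
Row 3: ##.#.#

Answer: .#.##.
#.#.#.
....#.
##.#.#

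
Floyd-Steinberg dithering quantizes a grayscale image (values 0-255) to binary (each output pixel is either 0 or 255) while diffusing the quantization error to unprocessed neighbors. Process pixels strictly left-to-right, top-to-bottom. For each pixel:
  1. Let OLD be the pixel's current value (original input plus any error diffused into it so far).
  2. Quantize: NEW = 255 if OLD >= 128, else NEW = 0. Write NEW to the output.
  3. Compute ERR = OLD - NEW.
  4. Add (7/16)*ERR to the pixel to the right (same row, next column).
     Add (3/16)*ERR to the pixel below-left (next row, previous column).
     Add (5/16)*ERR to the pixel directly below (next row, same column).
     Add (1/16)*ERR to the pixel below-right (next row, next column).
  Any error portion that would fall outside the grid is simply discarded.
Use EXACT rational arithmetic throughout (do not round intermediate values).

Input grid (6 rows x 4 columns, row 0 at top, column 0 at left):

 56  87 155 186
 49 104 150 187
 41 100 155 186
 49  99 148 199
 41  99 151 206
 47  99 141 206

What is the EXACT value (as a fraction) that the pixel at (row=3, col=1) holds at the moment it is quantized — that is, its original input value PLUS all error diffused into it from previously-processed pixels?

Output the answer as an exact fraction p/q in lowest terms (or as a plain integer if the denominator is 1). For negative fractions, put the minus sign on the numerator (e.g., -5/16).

Answer: 5724140215/33554432

Derivation:
(0,0): OLD=56 → NEW=0, ERR=56
(0,1): OLD=223/2 → NEW=0, ERR=223/2
(0,2): OLD=6521/32 → NEW=255, ERR=-1639/32
(0,3): OLD=83759/512 → NEW=255, ERR=-46801/512
(1,0): OLD=2797/32 → NEW=0, ERR=2797/32
(1,1): OLD=43771/256 → NEW=255, ERR=-21509/256
(1,2): OLD=713239/8192 → NEW=0, ERR=713239/8192
(1,3): OLD=25339473/131072 → NEW=255, ERR=-8083887/131072
(2,0): OLD=215289/4096 → NEW=0, ERR=215289/4096
(2,1): OLD=15535555/131072 → NEW=0, ERR=15535555/131072
(2,2): OLD=56950287/262144 → NEW=255, ERR=-9896433/262144
(2,3): OLD=652850291/4194304 → NEW=255, ERR=-416697229/4194304
(3,0): OLD=183813353/2097152 → NEW=0, ERR=183813353/2097152
(3,1): OLD=5724140215/33554432 → NEW=255, ERR=-2832239945/33554432
Target (3,1): original=99, with diffused error = 5724140215/33554432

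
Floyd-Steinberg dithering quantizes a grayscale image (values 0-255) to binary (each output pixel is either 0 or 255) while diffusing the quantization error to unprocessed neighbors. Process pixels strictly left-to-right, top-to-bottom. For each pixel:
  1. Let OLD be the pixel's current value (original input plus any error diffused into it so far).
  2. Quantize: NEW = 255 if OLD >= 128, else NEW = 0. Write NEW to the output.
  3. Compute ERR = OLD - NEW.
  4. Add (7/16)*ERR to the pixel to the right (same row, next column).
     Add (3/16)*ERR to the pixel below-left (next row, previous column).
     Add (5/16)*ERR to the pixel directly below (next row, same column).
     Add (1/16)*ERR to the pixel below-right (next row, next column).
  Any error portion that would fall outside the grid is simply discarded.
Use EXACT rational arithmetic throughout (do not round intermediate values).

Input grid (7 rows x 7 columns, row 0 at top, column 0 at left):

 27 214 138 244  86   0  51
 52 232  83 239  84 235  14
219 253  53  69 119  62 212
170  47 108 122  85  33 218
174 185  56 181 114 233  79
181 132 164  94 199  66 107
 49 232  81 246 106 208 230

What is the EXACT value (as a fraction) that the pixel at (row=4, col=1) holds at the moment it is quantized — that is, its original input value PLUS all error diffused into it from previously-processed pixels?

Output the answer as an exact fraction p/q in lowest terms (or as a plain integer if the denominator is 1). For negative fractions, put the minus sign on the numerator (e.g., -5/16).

(0,0): OLD=27 → NEW=0, ERR=27
(0,1): OLD=3613/16 → NEW=255, ERR=-467/16
(0,2): OLD=32059/256 → NEW=0, ERR=32059/256
(0,3): OLD=1223837/4096 → NEW=255, ERR=179357/4096
(0,4): OLD=6891595/65536 → NEW=0, ERR=6891595/65536
(0,5): OLD=48241165/1048576 → NEW=0, ERR=48241165/1048576
(0,6): OLD=1193326171/16777216 → NEW=0, ERR=1193326171/16777216
(1,0): OLD=14071/256 → NEW=0, ERR=14071/256
(1,1): OLD=557249/2048 → NEW=255, ERR=35009/2048
(1,2): OLD=8912853/65536 → NEW=255, ERR=-7798827/65536
(1,3): OLD=59812081/262144 → NEW=255, ERR=-7034639/262144
(1,4): OLD=1954282739/16777216 → NEW=0, ERR=1954282739/16777216
(1,5): OLD=42982915683/134217728 → NEW=255, ERR=8757395043/134217728
(1,6): OLD=145274452333/2147483648 → NEW=0, ERR=145274452333/2147483648
(2,0): OLD=7844059/32768 → NEW=255, ERR=-511781/32768
(2,1): OLD=243931929/1048576 → NEW=255, ERR=-23454951/1048576
(2,2): OLD=34610571/16777216 → NEW=0, ERR=34610571/16777216
(2,3): OLD=10189792243/134217728 → NEW=0, ERR=10189792243/134217728
(2,4): OLD=213860429667/1073741824 → NEW=255, ERR=-59943735453/1073741824
(2,5): OLD=2677654633505/34359738368 → NEW=0, ERR=2677654633505/34359738368
(2,6): OLD=149155664296439/549755813888 → NEW=255, ERR=8967931754999/549755813888
(3,0): OLD=2699876907/16777216 → NEW=255, ERR=-1578313173/16777216
(3,1): OLD=-233161009/134217728 → NEW=0, ERR=-233161009/134217728
(3,2): OLD=129623836381/1073741824 → NEW=0, ERR=129623836381/1073741824
(3,3): OLD=808321613755/4294967296 → NEW=255, ERR=-286895046725/4294967296
(3,4): OLD=31713674606123/549755813888 → NEW=0, ERR=31713674606123/549755813888
(3,5): OLD=361345882684593/4398046511104 → NEW=0, ERR=361345882684593/4398046511104
(3,6): OLD=18571264472811503/70368744177664 → NEW=255, ERR=627234707507183/70368744177664
(4,0): OLD=309830144805/2147483648 → NEW=255, ERR=-237778185435/2147483648
(4,1): OLD=5249170351457/34359738368 → NEW=255, ERR=-3512562932383/34359738368
Target (4,1): original=185, with diffused error = 5249170351457/34359738368

Answer: 5249170351457/34359738368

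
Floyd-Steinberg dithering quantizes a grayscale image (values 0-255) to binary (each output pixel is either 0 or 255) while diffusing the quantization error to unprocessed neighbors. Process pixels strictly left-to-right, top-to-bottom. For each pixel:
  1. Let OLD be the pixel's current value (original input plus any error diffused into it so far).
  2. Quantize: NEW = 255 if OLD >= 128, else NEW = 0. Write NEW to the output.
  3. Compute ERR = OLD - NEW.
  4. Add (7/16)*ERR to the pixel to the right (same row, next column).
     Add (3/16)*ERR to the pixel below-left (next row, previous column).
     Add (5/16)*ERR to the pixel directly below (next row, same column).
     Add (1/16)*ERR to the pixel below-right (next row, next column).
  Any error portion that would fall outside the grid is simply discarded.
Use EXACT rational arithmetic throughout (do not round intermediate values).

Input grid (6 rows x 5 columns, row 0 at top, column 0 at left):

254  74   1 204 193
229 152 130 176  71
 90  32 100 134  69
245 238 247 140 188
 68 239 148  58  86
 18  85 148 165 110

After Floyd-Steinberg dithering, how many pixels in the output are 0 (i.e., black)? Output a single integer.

(0,0): OLD=254 → NEW=255, ERR=-1
(0,1): OLD=1177/16 → NEW=0, ERR=1177/16
(0,2): OLD=8495/256 → NEW=0, ERR=8495/256
(0,3): OLD=895049/4096 → NEW=255, ERR=-149431/4096
(0,4): OLD=11602431/65536 → NEW=255, ERR=-5109249/65536
(1,0): OLD=62075/256 → NEW=255, ERR=-3205/256
(1,1): OLD=359773/2048 → NEW=255, ERR=-162467/2048
(1,2): OLD=6777761/65536 → NEW=0, ERR=6777761/65536
(1,3): OLD=51721549/262144 → NEW=255, ERR=-15125171/262144
(1,4): OLD=80170823/4194304 → NEW=0, ERR=80170823/4194304
(2,0): OLD=2333519/32768 → NEW=0, ERR=2333519/32768
(2,1): OLD=59741781/1048576 → NEW=0, ERR=59741781/1048576
(2,2): OLD=2373449791/16777216 → NEW=255, ERR=-1904740289/16777216
(2,3): OLD=20494271053/268435456 → NEW=0, ERR=20494271053/268435456
(2,4): OLD=449979129051/4294967296 → NEW=0, ERR=449979129051/4294967296
(3,0): OLD=4663006303/16777216 → NEW=255, ERR=384816223/16777216
(3,1): OLD=33420617715/134217728 → NEW=255, ERR=-804902925/134217728
(3,2): OLD=973985767137/4294967296 → NEW=255, ERR=-121230893343/4294967296
(3,3): OLD=1409247005881/8589934592 → NEW=255, ERR=-781186315079/8589934592
(3,4): OLD=25525827011389/137438953472 → NEW=255, ERR=-9521106123971/137438953472
(4,0): OLD=159006828209/2147483648 → NEW=0, ERR=159006828209/2147483648
(4,1): OLD=18256086339889/68719476736 → NEW=255, ERR=732619772209/68719476736
(4,2): OLD=138997005989375/1099511627776 → NEW=0, ERR=138997005989375/1099511627776
(4,3): OLD=1233824935180081/17592186044416 → NEW=0, ERR=1233824935180081/17592186044416
(4,4): OLD=25150245050753751/281474976710656 → NEW=0, ERR=25150245050753751/281474976710656
(5,0): OLD=47430161130035/1099511627776 → NEW=0, ERR=47430161130035/1099511627776
(5,1): OLD=1192179518736729/8796093022208 → NEW=255, ERR=-1050824201926311/8796093022208
(5,2): OLD=41955543672584481/281474976710656 → NEW=255, ERR=-29820575388632799/281474976710656
(5,3): OLD=186022468573912495/1125899906842624 → NEW=255, ERR=-101082007670956625/1125899906842624
(5,4): OLD=1855979479212922069/18014398509481984 → NEW=0, ERR=1855979479212922069/18014398509481984
Output grid:
  Row 0: #..##  (2 black, running=2)
  Row 1: ##.#.  (2 black, running=4)
  Row 2: ..#..  (4 black, running=8)
  Row 3: #####  (0 black, running=8)
  Row 4: .#...  (4 black, running=12)
  Row 5: .###.  (2 black, running=14)

Answer: 14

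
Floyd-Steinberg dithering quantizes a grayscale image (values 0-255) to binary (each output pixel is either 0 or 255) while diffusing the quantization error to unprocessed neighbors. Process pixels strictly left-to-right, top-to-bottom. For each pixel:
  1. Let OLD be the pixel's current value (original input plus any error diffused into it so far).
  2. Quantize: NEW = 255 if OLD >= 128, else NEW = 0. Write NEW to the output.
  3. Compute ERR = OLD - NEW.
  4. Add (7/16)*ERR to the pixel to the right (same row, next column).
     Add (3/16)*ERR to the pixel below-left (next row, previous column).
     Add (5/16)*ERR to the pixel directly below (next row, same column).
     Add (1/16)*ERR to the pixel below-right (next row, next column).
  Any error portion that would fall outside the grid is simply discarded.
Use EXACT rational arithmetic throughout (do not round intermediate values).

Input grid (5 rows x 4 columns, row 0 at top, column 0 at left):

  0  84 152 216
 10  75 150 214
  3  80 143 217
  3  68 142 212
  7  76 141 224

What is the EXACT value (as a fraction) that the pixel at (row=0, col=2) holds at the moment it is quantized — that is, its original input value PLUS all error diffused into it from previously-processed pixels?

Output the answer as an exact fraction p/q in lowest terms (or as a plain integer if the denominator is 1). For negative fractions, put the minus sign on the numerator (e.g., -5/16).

Answer: 755/4

Derivation:
(0,0): OLD=0 → NEW=0, ERR=0
(0,1): OLD=84 → NEW=0, ERR=84
(0,2): OLD=755/4 → NEW=255, ERR=-265/4
Target (0,2): original=152, with diffused error = 755/4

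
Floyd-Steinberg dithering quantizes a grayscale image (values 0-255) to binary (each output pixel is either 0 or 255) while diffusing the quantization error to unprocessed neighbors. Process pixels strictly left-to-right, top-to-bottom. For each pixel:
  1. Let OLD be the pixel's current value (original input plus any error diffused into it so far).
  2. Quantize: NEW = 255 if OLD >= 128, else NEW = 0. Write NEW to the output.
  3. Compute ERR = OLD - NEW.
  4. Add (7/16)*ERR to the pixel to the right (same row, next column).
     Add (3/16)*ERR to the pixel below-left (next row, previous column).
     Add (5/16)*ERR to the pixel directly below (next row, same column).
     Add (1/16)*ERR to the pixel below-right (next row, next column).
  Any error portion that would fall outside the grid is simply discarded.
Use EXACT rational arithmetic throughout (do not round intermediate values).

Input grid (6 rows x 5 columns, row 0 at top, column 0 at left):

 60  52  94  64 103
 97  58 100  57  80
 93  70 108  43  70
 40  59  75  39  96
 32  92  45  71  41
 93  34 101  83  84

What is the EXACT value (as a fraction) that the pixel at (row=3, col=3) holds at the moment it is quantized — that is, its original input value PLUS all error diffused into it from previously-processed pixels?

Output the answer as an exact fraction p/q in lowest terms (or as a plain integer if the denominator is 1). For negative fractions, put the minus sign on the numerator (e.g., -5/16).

(0,0): OLD=60 → NEW=0, ERR=60
(0,1): OLD=313/4 → NEW=0, ERR=313/4
(0,2): OLD=8207/64 → NEW=255, ERR=-8113/64
(0,3): OLD=8745/1024 → NEW=0, ERR=8745/1024
(0,4): OLD=1748767/16384 → NEW=0, ERR=1748767/16384
(1,0): OLD=8347/64 → NEW=255, ERR=-7973/64
(1,1): OLD=4061/512 → NEW=0, ERR=4061/512
(1,2): OLD=1152577/16384 → NEW=0, ERR=1152577/16384
(1,3): OLD=6719805/65536 → NEW=0, ERR=6719805/65536
(1,4): OLD=166459735/1048576 → NEW=255, ERR=-100927145/1048576
(2,0): OLD=455119/8192 → NEW=0, ERR=455119/8192
(2,1): OLD=26788149/262144 → NEW=0, ERR=26788149/262144
(2,2): OLD=815424927/4194304 → NEW=255, ERR=-254122593/4194304
(2,3): OLD=2341094573/67108864 → NEW=0, ERR=2341094573/67108864
(2,4): OLD=66133983611/1073741824 → NEW=0, ERR=66133983611/1073741824
(3,0): OLD=320955647/4194304 → NEW=0, ERR=320955647/4194304
(3,1): OLD=3909908787/33554432 → NEW=0, ERR=3909908787/33554432
(3,2): OLD=128820602241/1073741824 → NEW=0, ERR=128820602241/1073741824
(3,3): OLD=236549155841/2147483648 → NEW=0, ERR=236549155841/2147483648
Target (3,3): original=39, with diffused error = 236549155841/2147483648

Answer: 236549155841/2147483648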